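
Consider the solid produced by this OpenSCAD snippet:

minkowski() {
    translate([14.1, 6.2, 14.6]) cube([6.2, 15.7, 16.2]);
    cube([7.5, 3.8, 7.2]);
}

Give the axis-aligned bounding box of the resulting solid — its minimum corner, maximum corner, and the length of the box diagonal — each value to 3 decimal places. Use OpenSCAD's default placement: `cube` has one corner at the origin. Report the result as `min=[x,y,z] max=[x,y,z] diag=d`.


min=[14.100,6.200,14.600] max=[27.800,25.700,38.000] diag=33.399

A = translate([14.1, 6.2, 14.6]) cube([6.2, 15.7, 16.2]) → bbox [14.1,6.2,14.6] .. [20.3,21.9,30.8]
B = cube([7.5, 3.8, 7.2]) → bbox [0,0,0] .. [7.5,3.8,7.2]
lo = A.lo+B.lo = [14.1+0, 6.2+0, 14.6+0] = [14.100,6.200,14.600]
hi = A.hi+B.hi = [20.3+7.5, 21.9+3.8, 30.8+7.2] = [27.800,25.700,38.000]
diag = √(13.7²+19.5²+23.4²) = √1115.5 = 33.399


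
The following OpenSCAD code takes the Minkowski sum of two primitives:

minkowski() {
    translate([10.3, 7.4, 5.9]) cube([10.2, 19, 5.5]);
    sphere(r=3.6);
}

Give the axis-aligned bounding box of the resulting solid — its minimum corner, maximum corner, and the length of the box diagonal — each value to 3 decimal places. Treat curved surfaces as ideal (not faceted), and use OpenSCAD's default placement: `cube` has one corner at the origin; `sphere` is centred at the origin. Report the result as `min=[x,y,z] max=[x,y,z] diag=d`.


A = translate([10.3, 7.4, 5.9]) cube([10.2, 19, 5.5]) → bbox [10.3,7.4,5.9] .. [20.5,26.4,11.4]
B = sphere(r=3.6) → bbox [-3.6,-3.6,-3.6] .. [3.6,3.6,3.6]
lo = A.lo+B.lo = [10.3-3.6, 7.4-3.6, 5.9-3.6] = [6.700,3.800,2.300]
hi = A.hi+B.hi = [20.5+3.6, 26.4+3.6, 11.4+3.6] = [24.100,30.000,15.000]
diag = √(17.4²+26.2²+12.7²) = √1150.49 = 33.919

min=[6.700,3.800,2.300] max=[24.100,30.000,15.000] diag=33.919


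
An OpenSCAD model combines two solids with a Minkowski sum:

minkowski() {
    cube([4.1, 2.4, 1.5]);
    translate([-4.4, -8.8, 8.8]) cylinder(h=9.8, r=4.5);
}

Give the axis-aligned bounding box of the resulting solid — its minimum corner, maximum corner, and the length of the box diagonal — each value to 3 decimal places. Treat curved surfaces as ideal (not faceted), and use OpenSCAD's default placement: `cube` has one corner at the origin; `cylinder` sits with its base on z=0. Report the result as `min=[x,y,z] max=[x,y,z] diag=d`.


min=[-8.900,-13.300,8.800] max=[4.200,-1.900,20.100] diag=20.719

A = translate([-4.4, -8.8, 8.8]) cylinder(h=9.8, r=4.5) → bbox [-8.9,-13.3,8.8] .. [0.1,-4.3,18.6]
B = cube([4.1, 2.4, 1.5]) → bbox [0,0,0] .. [4.1,2.4,1.5]
lo = A.lo+B.lo = [-8.9+0, -13.3+0, 8.8+0] = [-8.900,-13.300,8.800]
hi = A.hi+B.hi = [0.1+4.1, -4.3+2.4, 18.6+1.5] = [4.200,-1.900,20.100]
diag = √(13.1²+11.4²+11.3²) = √429.26 = 20.719


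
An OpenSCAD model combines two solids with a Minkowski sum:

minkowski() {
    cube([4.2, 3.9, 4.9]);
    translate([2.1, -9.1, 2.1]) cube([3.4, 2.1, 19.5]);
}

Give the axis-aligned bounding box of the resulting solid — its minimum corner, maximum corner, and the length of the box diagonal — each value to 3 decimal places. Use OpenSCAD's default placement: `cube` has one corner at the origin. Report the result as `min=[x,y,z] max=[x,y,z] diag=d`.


A = translate([2.1, -9.1, 2.1]) cube([3.4, 2.1, 19.5]) → bbox [2.1,-9.1,2.1] .. [5.5,-7,21.6]
B = cube([4.2, 3.9, 4.9]) → bbox [0,0,0] .. [4.2,3.9,4.9]
lo = A.lo+B.lo = [2.1+0, -9.1+0, 2.1+0] = [2.100,-9.100,2.100]
hi = A.hi+B.hi = [5.5+4.2, -7+3.9, 21.6+4.9] = [9.700,-3.100,26.500]
diag = √(7.6²+6²+24.4²) = √689.12 = 26.251

min=[2.100,-9.100,2.100] max=[9.700,-3.100,26.500] diag=26.251


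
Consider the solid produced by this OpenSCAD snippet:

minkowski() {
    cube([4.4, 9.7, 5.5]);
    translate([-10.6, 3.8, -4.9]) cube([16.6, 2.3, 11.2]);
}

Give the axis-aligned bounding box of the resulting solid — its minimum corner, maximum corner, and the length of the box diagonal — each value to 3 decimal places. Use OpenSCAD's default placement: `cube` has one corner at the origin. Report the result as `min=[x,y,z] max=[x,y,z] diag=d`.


min=[-10.600,3.800,-4.900] max=[10.400,15.800,11.800] diag=29.392

A = translate([-10.6, 3.8, -4.9]) cube([16.6, 2.3, 11.2]) → bbox [-10.6,3.8,-4.9] .. [6,6.1,6.3]
B = cube([4.4, 9.7, 5.5]) → bbox [0,0,0] .. [4.4,9.7,5.5]
lo = A.lo+B.lo = [-10.6+0, 3.8+0, -4.9+0] = [-10.600,3.800,-4.900]
hi = A.hi+B.hi = [6+4.4, 6.1+9.7, 6.3+5.5] = [10.400,15.800,11.800]
diag = √(21²+12²+16.7²) = √863.89 = 29.392


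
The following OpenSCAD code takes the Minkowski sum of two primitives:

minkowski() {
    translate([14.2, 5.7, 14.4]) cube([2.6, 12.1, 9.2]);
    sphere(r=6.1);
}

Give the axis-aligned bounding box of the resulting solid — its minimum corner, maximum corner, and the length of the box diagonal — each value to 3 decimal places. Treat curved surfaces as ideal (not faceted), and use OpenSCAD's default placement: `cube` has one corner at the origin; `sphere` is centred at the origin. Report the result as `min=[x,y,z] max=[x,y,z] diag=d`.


min=[8.100,-0.400,8.300] max=[22.900,23.900,29.700] diag=35.602

A = translate([14.2, 5.7, 14.4]) cube([2.6, 12.1, 9.2]) → bbox [14.2,5.7,14.4] .. [16.8,17.8,23.6]
B = sphere(r=6.1) → bbox [-6.1,-6.1,-6.1] .. [6.1,6.1,6.1]
lo = A.lo+B.lo = [14.2-6.1, 5.7-6.1, 14.4-6.1] = [8.100,-0.400,8.300]
hi = A.hi+B.hi = [16.8+6.1, 17.8+6.1, 23.6+6.1] = [22.900,23.900,29.700]
diag = √(14.8²+24.3²+21.4²) = √1267.49 = 35.602


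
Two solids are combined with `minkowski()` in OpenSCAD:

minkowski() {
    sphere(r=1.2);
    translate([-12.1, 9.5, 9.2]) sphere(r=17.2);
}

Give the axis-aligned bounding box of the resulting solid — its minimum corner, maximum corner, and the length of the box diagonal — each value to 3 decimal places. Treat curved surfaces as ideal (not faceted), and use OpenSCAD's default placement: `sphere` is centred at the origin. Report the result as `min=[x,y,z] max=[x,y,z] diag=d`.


min=[-30.500,-8.900,-9.200] max=[6.300,27.900,27.600] diag=63.739

A = translate([-12.1, 9.5, 9.2]) sphere(r=17.2) → bbox [-29.3,-7.7,-8] .. [5.1,26.7,26.4]
B = sphere(r=1.2) → bbox [-1.2,-1.2,-1.2] .. [1.2,1.2,1.2]
lo = A.lo+B.lo = [-29.3-1.2, -7.7-1.2, -8-1.2] = [-30.500,-8.900,-9.200]
hi = A.hi+B.hi = [5.1+1.2, 26.7+1.2, 26.4+1.2] = [6.300,27.900,27.600]
diag = √(36.8²+36.8²+36.8²) = √4062.72 = 63.739


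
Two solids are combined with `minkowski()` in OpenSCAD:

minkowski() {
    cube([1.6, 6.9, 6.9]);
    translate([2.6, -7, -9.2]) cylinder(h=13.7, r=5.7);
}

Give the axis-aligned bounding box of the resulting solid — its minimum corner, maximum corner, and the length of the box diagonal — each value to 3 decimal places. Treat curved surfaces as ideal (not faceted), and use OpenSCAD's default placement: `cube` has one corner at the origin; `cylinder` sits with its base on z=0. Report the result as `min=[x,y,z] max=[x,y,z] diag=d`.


A = translate([2.6, -7, -9.2]) cylinder(h=13.7, r=5.7) → bbox [-3.1,-12.7,-9.2] .. [8.3,-1.3,4.5]
B = cube([1.6, 6.9, 6.9]) → bbox [0,0,0] .. [1.6,6.9,6.9]
lo = A.lo+B.lo = [-3.1+0, -12.7+0, -9.2+0] = [-3.100,-12.700,-9.200]
hi = A.hi+B.hi = [8.3+1.6, -1.3+6.9, 4.5+6.9] = [9.900,5.600,11.400]
diag = √(13²+18.3²+20.6²) = √928.25 = 30.467

min=[-3.100,-12.700,-9.200] max=[9.900,5.600,11.400] diag=30.467


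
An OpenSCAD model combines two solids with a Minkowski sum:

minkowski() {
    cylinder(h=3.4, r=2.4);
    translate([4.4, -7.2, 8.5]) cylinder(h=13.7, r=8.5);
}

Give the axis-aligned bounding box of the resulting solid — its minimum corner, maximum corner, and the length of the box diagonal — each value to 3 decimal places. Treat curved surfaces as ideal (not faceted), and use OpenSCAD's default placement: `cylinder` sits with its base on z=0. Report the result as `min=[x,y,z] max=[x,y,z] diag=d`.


A = translate([4.4, -7.2, 8.5]) cylinder(h=13.7, r=8.5) → bbox [-4.1,-15.7,8.5] .. [12.9,1.3,22.2]
B = cylinder(h=3.4, r=2.4) → bbox [-2.4,-2.4,0] .. [2.4,2.4,3.4]
lo = A.lo+B.lo = [-4.1-2.4, -15.7-2.4, 8.5+0] = [-6.500,-18.100,8.500]
hi = A.hi+B.hi = [12.9+2.4, 1.3+2.4, 22.2+3.4] = [15.300,3.700,25.600]
diag = √(21.8²+21.8²+17.1²) = √1242.89 = 35.255

min=[-6.500,-18.100,8.500] max=[15.300,3.700,25.600] diag=35.255


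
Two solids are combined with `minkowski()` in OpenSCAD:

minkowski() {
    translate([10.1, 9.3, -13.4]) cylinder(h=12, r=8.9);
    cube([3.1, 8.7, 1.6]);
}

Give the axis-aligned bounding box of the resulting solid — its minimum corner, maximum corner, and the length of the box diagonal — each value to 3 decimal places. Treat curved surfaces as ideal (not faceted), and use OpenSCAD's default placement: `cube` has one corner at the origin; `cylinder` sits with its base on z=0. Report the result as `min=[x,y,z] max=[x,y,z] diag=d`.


min=[1.200,0.400,-13.400] max=[22.100,26.900,0.200] diag=36.387

A = translate([10.1, 9.3, -13.4]) cylinder(h=12, r=8.9) → bbox [1.2,0.4,-13.4] .. [19,18.2,-1.4]
B = cube([3.1, 8.7, 1.6]) → bbox [0,0,0] .. [3.1,8.7,1.6]
lo = A.lo+B.lo = [1.2+0, 0.4+0, -13.4+0] = [1.200,0.400,-13.400]
hi = A.hi+B.hi = [19+3.1, 18.2+8.7, -1.4+1.6] = [22.100,26.900,0.200]
diag = √(20.9²+26.5²+13.6²) = √1324.02 = 36.387


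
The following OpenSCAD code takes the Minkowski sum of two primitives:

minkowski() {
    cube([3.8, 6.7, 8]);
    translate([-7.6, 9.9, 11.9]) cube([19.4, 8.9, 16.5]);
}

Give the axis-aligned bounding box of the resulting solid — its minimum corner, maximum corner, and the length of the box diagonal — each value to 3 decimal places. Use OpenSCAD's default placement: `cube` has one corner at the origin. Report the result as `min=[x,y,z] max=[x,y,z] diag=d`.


min=[-7.600,9.900,11.900] max=[15.600,25.500,36.400] diag=37.173

A = translate([-7.6, 9.9, 11.9]) cube([19.4, 8.9, 16.5]) → bbox [-7.6,9.9,11.9] .. [11.8,18.8,28.4]
B = cube([3.8, 6.7, 8]) → bbox [0,0,0] .. [3.8,6.7,8]
lo = A.lo+B.lo = [-7.6+0, 9.9+0, 11.9+0] = [-7.600,9.900,11.900]
hi = A.hi+B.hi = [11.8+3.8, 18.8+6.7, 28.4+8] = [15.600,25.500,36.400]
diag = √(23.2²+15.6²+24.5²) = √1381.85 = 37.173


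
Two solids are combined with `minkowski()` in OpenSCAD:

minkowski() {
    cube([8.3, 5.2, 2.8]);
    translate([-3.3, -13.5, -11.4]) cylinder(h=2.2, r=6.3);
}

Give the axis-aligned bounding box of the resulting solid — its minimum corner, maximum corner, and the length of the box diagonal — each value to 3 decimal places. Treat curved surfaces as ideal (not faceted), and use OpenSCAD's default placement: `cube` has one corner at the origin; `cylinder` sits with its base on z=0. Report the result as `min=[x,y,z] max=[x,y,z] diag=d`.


A = translate([-3.3, -13.5, -11.4]) cylinder(h=2.2, r=6.3) → bbox [-9.6,-19.8,-11.4] .. [3,-7.2,-9.2]
B = cube([8.3, 5.2, 2.8]) → bbox [0,0,0] .. [8.3,5.2,2.8]
lo = A.lo+B.lo = [-9.6+0, -19.8+0, -11.4+0] = [-9.600,-19.800,-11.400]
hi = A.hi+B.hi = [3+8.3, -7.2+5.2, -9.2+2.8] = [11.300,-2.000,-6.400]
diag = √(20.9²+17.8²+5²) = √778.65 = 27.904

min=[-9.600,-19.800,-11.400] max=[11.300,-2.000,-6.400] diag=27.904


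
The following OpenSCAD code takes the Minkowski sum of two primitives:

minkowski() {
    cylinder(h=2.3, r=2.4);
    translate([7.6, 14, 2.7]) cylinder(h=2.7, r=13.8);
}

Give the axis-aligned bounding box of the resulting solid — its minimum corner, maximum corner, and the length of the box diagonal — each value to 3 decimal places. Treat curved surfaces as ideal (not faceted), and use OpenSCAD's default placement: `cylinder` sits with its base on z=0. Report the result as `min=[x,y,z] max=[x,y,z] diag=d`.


min=[-8.600,-2.200,2.700] max=[23.800,30.200,7.700] diag=46.093

A = translate([7.6, 14, 2.7]) cylinder(h=2.7, r=13.8) → bbox [-6.2,0.2,2.7] .. [21.4,27.8,5.4]
B = cylinder(h=2.3, r=2.4) → bbox [-2.4,-2.4,0] .. [2.4,2.4,2.3]
lo = A.lo+B.lo = [-6.2-2.4, 0.2-2.4, 2.7+0] = [-8.600,-2.200,2.700]
hi = A.hi+B.hi = [21.4+2.4, 27.8+2.4, 5.4+2.3] = [23.800,30.200,7.700]
diag = √(32.4²+32.4²+5²) = √2124.52 = 46.093


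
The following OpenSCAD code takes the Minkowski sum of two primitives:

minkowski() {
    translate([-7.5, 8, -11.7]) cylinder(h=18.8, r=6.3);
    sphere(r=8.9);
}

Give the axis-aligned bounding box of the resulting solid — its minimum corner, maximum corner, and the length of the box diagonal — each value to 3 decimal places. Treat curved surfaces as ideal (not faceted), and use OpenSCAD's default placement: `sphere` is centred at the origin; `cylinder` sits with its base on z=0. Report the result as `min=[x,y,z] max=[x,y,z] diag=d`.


A = translate([-7.5, 8, -11.7]) cylinder(h=18.8, r=6.3) → bbox [-13.8,1.7,-11.7] .. [-1.2,14.3,7.1]
B = sphere(r=8.9) → bbox [-8.9,-8.9,-8.9] .. [8.9,8.9,8.9]
lo = A.lo+B.lo = [-13.8-8.9, 1.7-8.9, -11.7-8.9] = [-22.700,-7.200,-20.600]
hi = A.hi+B.hi = [-1.2+8.9, 14.3+8.9, 7.1+8.9] = [7.700,23.200,16.000]
diag = √(30.4²+30.4²+36.6²) = √3187.88 = 56.461

min=[-22.700,-7.200,-20.600] max=[7.700,23.200,16.000] diag=56.461


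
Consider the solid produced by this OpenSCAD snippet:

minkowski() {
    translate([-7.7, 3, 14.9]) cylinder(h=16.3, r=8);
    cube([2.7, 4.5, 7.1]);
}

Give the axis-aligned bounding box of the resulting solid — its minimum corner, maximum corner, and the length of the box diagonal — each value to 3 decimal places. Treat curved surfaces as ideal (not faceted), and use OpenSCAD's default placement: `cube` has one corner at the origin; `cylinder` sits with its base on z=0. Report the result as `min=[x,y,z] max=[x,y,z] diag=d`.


min=[-15.700,-5.000,14.900] max=[3.000,15.500,38.300] diag=36.297

A = translate([-7.7, 3, 14.9]) cylinder(h=16.3, r=8) → bbox [-15.7,-5,14.9] .. [0.3,11,31.2]
B = cube([2.7, 4.5, 7.1]) → bbox [0,0,0] .. [2.7,4.5,7.1]
lo = A.lo+B.lo = [-15.7+0, -5+0, 14.9+0] = [-15.700,-5.000,14.900]
hi = A.hi+B.hi = [0.3+2.7, 11+4.5, 31.2+7.1] = [3.000,15.500,38.300]
diag = √(18.7²+20.5²+23.4²) = √1317.5 = 36.297


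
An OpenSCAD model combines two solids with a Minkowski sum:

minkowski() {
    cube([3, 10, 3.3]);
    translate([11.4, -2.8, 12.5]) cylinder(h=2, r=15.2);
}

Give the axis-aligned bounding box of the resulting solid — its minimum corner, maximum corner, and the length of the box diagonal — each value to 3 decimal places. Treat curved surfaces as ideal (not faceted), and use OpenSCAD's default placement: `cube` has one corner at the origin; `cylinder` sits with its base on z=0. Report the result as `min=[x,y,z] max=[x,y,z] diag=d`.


min=[-3.800,-18.000,12.500] max=[29.600,22.400,17.800] diag=52.686

A = translate([11.4, -2.8, 12.5]) cylinder(h=2, r=15.2) → bbox [-3.8,-18,12.5] .. [26.6,12.4,14.5]
B = cube([3, 10, 3.3]) → bbox [0,0,0] .. [3,10,3.3]
lo = A.lo+B.lo = [-3.8+0, -18+0, 12.5+0] = [-3.800,-18.000,12.500]
hi = A.hi+B.hi = [26.6+3, 12.4+10, 14.5+3.3] = [29.600,22.400,17.800]
diag = √(33.4²+40.4²+5.3²) = √2775.81 = 52.686


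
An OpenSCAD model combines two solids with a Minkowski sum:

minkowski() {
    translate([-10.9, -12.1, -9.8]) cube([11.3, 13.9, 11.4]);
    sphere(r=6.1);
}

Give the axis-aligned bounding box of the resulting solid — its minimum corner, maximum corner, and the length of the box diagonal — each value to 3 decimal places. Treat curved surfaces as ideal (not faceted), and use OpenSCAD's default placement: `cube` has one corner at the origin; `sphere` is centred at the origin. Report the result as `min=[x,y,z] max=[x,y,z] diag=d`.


min=[-17.000,-18.200,-15.900] max=[6.500,7.900,7.700] diag=42.313

A = translate([-10.9, -12.1, -9.8]) cube([11.3, 13.9, 11.4]) → bbox [-10.9,-12.1,-9.8] .. [0.4,1.8,1.6]
B = sphere(r=6.1) → bbox [-6.1,-6.1,-6.1] .. [6.1,6.1,6.1]
lo = A.lo+B.lo = [-10.9-6.1, -12.1-6.1, -9.8-6.1] = [-17.000,-18.200,-15.900]
hi = A.hi+B.hi = [0.4+6.1, 1.8+6.1, 1.6+6.1] = [6.500,7.900,7.700]
diag = √(23.5²+26.1²+23.6²) = √1790.42 = 42.313


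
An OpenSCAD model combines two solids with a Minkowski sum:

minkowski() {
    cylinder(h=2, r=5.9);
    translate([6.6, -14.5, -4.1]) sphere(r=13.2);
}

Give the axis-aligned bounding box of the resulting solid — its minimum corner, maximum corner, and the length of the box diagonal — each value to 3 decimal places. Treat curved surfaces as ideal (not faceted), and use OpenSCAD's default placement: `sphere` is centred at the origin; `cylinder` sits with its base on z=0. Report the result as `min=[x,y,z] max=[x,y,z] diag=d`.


A = translate([6.6, -14.5, -4.1]) sphere(r=13.2) → bbox [-6.6,-27.7,-17.3] .. [19.8,-1.3,9.1]
B = cylinder(h=2, r=5.9) → bbox [-5.9,-5.9,0] .. [5.9,5.9,2]
lo = A.lo+B.lo = [-6.6-5.9, -27.7-5.9, -17.3+0] = [-12.500,-33.600,-17.300]
hi = A.hi+B.hi = [19.8+5.9, -1.3+5.9, 9.1+2] = [25.700,4.600,11.100]
diag = √(38.2²+38.2²+28.4²) = √3725.04 = 61.033

min=[-12.500,-33.600,-17.300] max=[25.700,4.600,11.100] diag=61.033


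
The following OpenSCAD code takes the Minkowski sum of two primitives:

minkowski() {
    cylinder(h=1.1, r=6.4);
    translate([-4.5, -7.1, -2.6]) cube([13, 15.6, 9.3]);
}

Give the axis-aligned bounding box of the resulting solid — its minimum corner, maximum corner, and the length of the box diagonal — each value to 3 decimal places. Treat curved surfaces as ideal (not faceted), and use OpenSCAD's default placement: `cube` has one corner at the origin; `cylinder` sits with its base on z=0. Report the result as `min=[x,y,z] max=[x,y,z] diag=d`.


min=[-10.900,-13.500,-2.600] max=[14.900,14.900,7.800] diag=39.754

A = translate([-4.5, -7.1, -2.6]) cube([13, 15.6, 9.3]) → bbox [-4.5,-7.1,-2.6] .. [8.5,8.5,6.7]
B = cylinder(h=1.1, r=6.4) → bbox [-6.4,-6.4,0] .. [6.4,6.4,1.1]
lo = A.lo+B.lo = [-4.5-6.4, -7.1-6.4, -2.6+0] = [-10.900,-13.500,-2.600]
hi = A.hi+B.hi = [8.5+6.4, 8.5+6.4, 6.7+1.1] = [14.900,14.900,7.800]
diag = √(25.8²+28.4²+10.4²) = √1580.36 = 39.754


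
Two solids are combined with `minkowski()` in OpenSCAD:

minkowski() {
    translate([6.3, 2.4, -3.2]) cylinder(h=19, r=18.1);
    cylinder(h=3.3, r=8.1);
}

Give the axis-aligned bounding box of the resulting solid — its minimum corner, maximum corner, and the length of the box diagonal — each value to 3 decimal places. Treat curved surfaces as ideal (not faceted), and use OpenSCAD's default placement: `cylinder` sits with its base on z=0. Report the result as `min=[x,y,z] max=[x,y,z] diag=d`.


min=[-19.900,-23.800,-3.200] max=[32.500,28.600,19.100] diag=77.387

A = translate([6.3, 2.4, -3.2]) cylinder(h=19, r=18.1) → bbox [-11.8,-15.7,-3.2] .. [24.4,20.5,15.8]
B = cylinder(h=3.3, r=8.1) → bbox [-8.1,-8.1,0] .. [8.1,8.1,3.3]
lo = A.lo+B.lo = [-11.8-8.1, -15.7-8.1, -3.2+0] = [-19.900,-23.800,-3.200]
hi = A.hi+B.hi = [24.4+8.1, 20.5+8.1, 15.8+3.3] = [32.500,28.600,19.100]
diag = √(52.4²+52.4²+22.3²) = √5988.81 = 77.387


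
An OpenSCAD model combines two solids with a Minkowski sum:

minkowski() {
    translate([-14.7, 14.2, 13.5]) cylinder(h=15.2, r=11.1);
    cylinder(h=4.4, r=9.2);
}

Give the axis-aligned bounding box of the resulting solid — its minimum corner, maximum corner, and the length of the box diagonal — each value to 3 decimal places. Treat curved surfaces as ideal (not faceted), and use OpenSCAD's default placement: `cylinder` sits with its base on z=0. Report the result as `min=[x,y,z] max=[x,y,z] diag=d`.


A = translate([-14.7, 14.2, 13.5]) cylinder(h=15.2, r=11.1) → bbox [-25.8,3.1,13.5] .. [-3.6,25.3,28.7]
B = cylinder(h=4.4, r=9.2) → bbox [-9.2,-9.2,0] .. [9.2,9.2,4.4]
lo = A.lo+B.lo = [-25.8-9.2, 3.1-9.2, 13.5+0] = [-35.000,-6.100,13.500]
hi = A.hi+B.hi = [-3.6+9.2, 25.3+9.2, 28.7+4.4] = [5.600,34.500,33.100]
diag = √(40.6²+40.6²+19.6²) = √3680.88 = 60.670

min=[-35.000,-6.100,13.500] max=[5.600,34.500,33.100] diag=60.670


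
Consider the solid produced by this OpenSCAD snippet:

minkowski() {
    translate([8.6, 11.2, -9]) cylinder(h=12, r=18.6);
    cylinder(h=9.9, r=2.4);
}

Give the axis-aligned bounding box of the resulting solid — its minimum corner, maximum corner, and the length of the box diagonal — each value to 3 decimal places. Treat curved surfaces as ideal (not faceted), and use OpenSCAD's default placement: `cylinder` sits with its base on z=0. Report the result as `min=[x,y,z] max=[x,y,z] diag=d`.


A = translate([8.6, 11.2, -9]) cylinder(h=12, r=18.6) → bbox [-10,-7.4,-9] .. [27.2,29.8,3]
B = cylinder(h=9.9, r=2.4) → bbox [-2.4,-2.4,0] .. [2.4,2.4,9.9]
lo = A.lo+B.lo = [-10-2.4, -7.4-2.4, -9+0] = [-12.400,-9.800,-9.000]
hi = A.hi+B.hi = [27.2+2.4, 29.8+2.4, 3+9.9] = [29.600,32.200,12.900]
diag = √(42²+42²+21.9²) = √4007.61 = 63.306

min=[-12.400,-9.800,-9.000] max=[29.600,32.200,12.900] diag=63.306


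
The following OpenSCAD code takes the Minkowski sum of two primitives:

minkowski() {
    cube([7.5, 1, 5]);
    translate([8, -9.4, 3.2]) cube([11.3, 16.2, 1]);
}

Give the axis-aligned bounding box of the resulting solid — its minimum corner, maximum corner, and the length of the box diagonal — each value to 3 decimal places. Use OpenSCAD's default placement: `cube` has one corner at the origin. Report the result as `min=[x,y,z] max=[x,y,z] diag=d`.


min=[8.000,-9.400,3.200] max=[26.800,7.800,9.200] diag=26.178

A = translate([8, -9.4, 3.2]) cube([11.3, 16.2, 1]) → bbox [8,-9.4,3.2] .. [19.3,6.8,4.2]
B = cube([7.5, 1, 5]) → bbox [0,0,0] .. [7.5,1,5]
lo = A.lo+B.lo = [8+0, -9.4+0, 3.2+0] = [8.000,-9.400,3.200]
hi = A.hi+B.hi = [19.3+7.5, 6.8+1, 4.2+5] = [26.800,7.800,9.200]
diag = √(18.8²+17.2²+6²) = √685.28 = 26.178


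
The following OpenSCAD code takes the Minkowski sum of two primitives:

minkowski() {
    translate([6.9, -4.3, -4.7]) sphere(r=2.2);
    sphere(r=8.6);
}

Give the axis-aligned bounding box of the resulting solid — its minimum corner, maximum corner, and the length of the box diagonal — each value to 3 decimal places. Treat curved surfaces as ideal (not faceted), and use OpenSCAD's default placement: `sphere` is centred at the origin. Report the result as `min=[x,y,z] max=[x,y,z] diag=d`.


A = translate([6.9, -4.3, -4.7]) sphere(r=2.2) → bbox [4.7,-6.5,-6.9] .. [9.1,-2.1,-2.5]
B = sphere(r=8.6) → bbox [-8.6,-8.6,-8.6] .. [8.6,8.6,8.6]
lo = A.lo+B.lo = [4.7-8.6, -6.5-8.6, -6.9-8.6] = [-3.900,-15.100,-15.500]
hi = A.hi+B.hi = [9.1+8.6, -2.1+8.6, -2.5+8.6] = [17.700,6.500,6.100]
diag = √(21.6²+21.6²+21.6²) = √1399.68 = 37.412

min=[-3.900,-15.100,-15.500] max=[17.700,6.500,6.100] diag=37.412


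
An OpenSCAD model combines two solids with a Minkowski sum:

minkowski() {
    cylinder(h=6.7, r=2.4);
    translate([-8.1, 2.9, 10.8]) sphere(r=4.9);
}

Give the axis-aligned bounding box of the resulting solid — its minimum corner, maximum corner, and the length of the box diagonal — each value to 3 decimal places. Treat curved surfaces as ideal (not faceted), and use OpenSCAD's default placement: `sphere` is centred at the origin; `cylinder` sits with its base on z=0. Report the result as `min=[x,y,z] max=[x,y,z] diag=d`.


A = translate([-8.1, 2.9, 10.8]) sphere(r=4.9) → bbox [-13,-2,5.9] .. [-3.2,7.8,15.7]
B = cylinder(h=6.7, r=2.4) → bbox [-2.4,-2.4,0] .. [2.4,2.4,6.7]
lo = A.lo+B.lo = [-13-2.4, -2-2.4, 5.9+0] = [-15.400,-4.400,5.900]
hi = A.hi+B.hi = [-3.2+2.4, 7.8+2.4, 15.7+6.7] = [-0.800,10.200,22.400]
diag = √(14.6²+14.6²+16.5²) = √698.57 = 26.430

min=[-15.400,-4.400,5.900] max=[-0.800,10.200,22.400] diag=26.430


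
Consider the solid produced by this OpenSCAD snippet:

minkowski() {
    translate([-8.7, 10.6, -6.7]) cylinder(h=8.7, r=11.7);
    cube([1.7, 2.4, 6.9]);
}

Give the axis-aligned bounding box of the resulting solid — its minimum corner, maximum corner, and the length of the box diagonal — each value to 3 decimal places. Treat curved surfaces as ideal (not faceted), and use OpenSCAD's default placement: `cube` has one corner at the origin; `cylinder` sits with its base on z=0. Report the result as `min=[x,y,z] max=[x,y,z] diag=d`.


A = translate([-8.7, 10.6, -6.7]) cylinder(h=8.7, r=11.7) → bbox [-20.4,-1.1,-6.7] .. [3,22.3,2]
B = cube([1.7, 2.4, 6.9]) → bbox [0,0,0] .. [1.7,2.4,6.9]
lo = A.lo+B.lo = [-20.4+0, -1.1+0, -6.7+0] = [-20.400,-1.100,-6.700]
hi = A.hi+B.hi = [3+1.7, 22.3+2.4, 2+6.9] = [4.700,24.700,8.900]
diag = √(25.1²+25.8²+15.6²) = √1539.01 = 39.230

min=[-20.400,-1.100,-6.700] max=[4.700,24.700,8.900] diag=39.230


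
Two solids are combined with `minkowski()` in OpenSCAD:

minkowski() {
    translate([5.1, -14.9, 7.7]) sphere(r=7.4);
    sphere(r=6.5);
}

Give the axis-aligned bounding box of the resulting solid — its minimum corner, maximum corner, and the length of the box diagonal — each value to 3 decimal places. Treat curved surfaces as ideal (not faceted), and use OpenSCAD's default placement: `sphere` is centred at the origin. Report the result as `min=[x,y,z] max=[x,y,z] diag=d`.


min=[-8.800,-28.800,-6.200] max=[19.000,-1.000,21.600] diag=48.151

A = translate([5.1, -14.9, 7.7]) sphere(r=7.4) → bbox [-2.3,-22.3,0.3] .. [12.5,-7.5,15.1]
B = sphere(r=6.5) → bbox [-6.5,-6.5,-6.5] .. [6.5,6.5,6.5]
lo = A.lo+B.lo = [-2.3-6.5, -22.3-6.5, 0.3-6.5] = [-8.800,-28.800,-6.200]
hi = A.hi+B.hi = [12.5+6.5, -7.5+6.5, 15.1+6.5] = [19.000,-1.000,21.600]
diag = √(27.8²+27.8²+27.8²) = √2318.52 = 48.151


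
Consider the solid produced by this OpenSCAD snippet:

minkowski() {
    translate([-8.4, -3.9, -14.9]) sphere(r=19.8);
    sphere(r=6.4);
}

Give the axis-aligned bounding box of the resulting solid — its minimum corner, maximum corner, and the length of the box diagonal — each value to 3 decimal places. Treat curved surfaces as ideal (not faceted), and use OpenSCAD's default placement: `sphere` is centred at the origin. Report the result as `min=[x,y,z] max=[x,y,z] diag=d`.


min=[-34.600,-30.100,-41.100] max=[17.800,22.300,11.300] diag=90.759

A = translate([-8.4, -3.9, -14.9]) sphere(r=19.8) → bbox [-28.2,-23.7,-34.7] .. [11.4,15.9,4.9]
B = sphere(r=6.4) → bbox [-6.4,-6.4,-6.4] .. [6.4,6.4,6.4]
lo = A.lo+B.lo = [-28.2-6.4, -23.7-6.4, -34.7-6.4] = [-34.600,-30.100,-41.100]
hi = A.hi+B.hi = [11.4+6.4, 15.9+6.4, 4.9+6.4] = [17.800,22.300,11.300]
diag = √(52.4²+52.4²+52.4²) = √8237.28 = 90.759


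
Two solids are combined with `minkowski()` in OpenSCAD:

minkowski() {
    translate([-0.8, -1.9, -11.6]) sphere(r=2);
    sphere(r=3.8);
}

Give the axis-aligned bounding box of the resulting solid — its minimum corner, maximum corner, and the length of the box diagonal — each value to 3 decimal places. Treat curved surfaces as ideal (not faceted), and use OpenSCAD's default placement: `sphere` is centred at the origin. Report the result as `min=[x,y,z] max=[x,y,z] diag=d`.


A = translate([-0.8, -1.9, -11.6]) sphere(r=2) → bbox [-2.8,-3.9,-13.6] .. [1.2,0.1,-9.6]
B = sphere(r=3.8) → bbox [-3.8,-3.8,-3.8] .. [3.8,3.8,3.8]
lo = A.lo+B.lo = [-2.8-3.8, -3.9-3.8, -13.6-3.8] = [-6.600,-7.700,-17.400]
hi = A.hi+B.hi = [1.2+3.8, 0.1+3.8, -9.6+3.8] = [5.000,3.900,-5.800]
diag = √(11.6²+11.6²+11.6²) = √403.68 = 20.092

min=[-6.600,-7.700,-17.400] max=[5.000,3.900,-5.800] diag=20.092


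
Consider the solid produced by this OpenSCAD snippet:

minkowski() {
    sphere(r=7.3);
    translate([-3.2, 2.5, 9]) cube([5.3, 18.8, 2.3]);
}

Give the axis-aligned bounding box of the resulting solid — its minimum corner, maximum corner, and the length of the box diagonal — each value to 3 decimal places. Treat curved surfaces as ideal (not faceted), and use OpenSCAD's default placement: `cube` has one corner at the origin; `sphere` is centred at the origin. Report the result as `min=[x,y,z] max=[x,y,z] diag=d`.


A = translate([-3.2, 2.5, 9]) cube([5.3, 18.8, 2.3]) → bbox [-3.2,2.5,9] .. [2.1,21.3,11.3]
B = sphere(r=7.3) → bbox [-7.3,-7.3,-7.3] .. [7.3,7.3,7.3]
lo = A.lo+B.lo = [-3.2-7.3, 2.5-7.3, 9-7.3] = [-10.500,-4.800,1.700]
hi = A.hi+B.hi = [2.1+7.3, 21.3+7.3, 11.3+7.3] = [9.400,28.600,18.600]
diag = √(19.9²+33.4²+16.9²) = √1797.18 = 42.393

min=[-10.500,-4.800,1.700] max=[9.400,28.600,18.600] diag=42.393


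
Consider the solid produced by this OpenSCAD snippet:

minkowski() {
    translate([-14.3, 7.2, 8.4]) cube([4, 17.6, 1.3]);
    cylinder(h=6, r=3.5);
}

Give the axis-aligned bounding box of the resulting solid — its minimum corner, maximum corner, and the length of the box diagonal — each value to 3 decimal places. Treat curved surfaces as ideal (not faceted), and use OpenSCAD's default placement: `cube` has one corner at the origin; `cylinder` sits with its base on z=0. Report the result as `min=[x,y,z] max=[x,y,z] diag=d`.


min=[-17.800,3.700,8.400] max=[-6.800,28.300,15.700] diag=27.919

A = translate([-14.3, 7.2, 8.4]) cube([4, 17.6, 1.3]) → bbox [-14.3,7.2,8.4] .. [-10.3,24.8,9.7]
B = cylinder(h=6, r=3.5) → bbox [-3.5,-3.5,0] .. [3.5,3.5,6]
lo = A.lo+B.lo = [-14.3-3.5, 7.2-3.5, 8.4+0] = [-17.800,3.700,8.400]
hi = A.hi+B.hi = [-10.3+3.5, 24.8+3.5, 9.7+6] = [-6.800,28.300,15.700]
diag = √(11²+24.6²+7.3²) = √779.45 = 27.919


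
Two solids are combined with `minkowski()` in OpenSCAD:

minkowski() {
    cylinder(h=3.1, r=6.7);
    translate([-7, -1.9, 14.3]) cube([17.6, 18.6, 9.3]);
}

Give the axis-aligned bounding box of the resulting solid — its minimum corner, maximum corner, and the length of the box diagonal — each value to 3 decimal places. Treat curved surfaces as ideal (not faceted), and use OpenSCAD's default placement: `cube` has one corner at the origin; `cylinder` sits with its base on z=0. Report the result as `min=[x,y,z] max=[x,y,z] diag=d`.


A = translate([-7, -1.9, 14.3]) cube([17.6, 18.6, 9.3]) → bbox [-7,-1.9,14.3] .. [10.6,16.7,23.6]
B = cylinder(h=3.1, r=6.7) → bbox [-6.7,-6.7,0] .. [6.7,6.7,3.1]
lo = A.lo+B.lo = [-7-6.7, -1.9-6.7, 14.3+0] = [-13.700,-8.600,14.300]
hi = A.hi+B.hi = [10.6+6.7, 16.7+6.7, 23.6+3.1] = [17.300,23.400,26.700]
diag = √(31²+32²+12.4²) = √2138.76 = 46.247

min=[-13.700,-8.600,14.300] max=[17.300,23.400,26.700] diag=46.247


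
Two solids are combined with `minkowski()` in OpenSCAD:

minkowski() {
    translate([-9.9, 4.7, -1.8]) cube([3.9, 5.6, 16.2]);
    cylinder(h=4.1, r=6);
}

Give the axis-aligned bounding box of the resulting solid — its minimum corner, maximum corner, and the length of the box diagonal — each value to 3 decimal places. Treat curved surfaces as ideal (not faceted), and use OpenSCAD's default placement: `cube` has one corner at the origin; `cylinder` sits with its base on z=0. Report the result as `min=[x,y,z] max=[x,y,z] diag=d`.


A = translate([-9.9, 4.7, -1.8]) cube([3.9, 5.6, 16.2]) → bbox [-9.9,4.7,-1.8] .. [-6,10.3,14.4]
B = cylinder(h=4.1, r=6) → bbox [-6,-6,0] .. [6,6,4.1]
lo = A.lo+B.lo = [-9.9-6, 4.7-6, -1.8+0] = [-15.900,-1.300,-1.800]
hi = A.hi+B.hi = [-6+6, 10.3+6, 14.4+4.1] = [0.000,16.300,18.500]
diag = √(15.9²+17.6²+20.3²) = √974.66 = 31.220

min=[-15.900,-1.300,-1.800] max=[0.000,16.300,18.500] diag=31.220


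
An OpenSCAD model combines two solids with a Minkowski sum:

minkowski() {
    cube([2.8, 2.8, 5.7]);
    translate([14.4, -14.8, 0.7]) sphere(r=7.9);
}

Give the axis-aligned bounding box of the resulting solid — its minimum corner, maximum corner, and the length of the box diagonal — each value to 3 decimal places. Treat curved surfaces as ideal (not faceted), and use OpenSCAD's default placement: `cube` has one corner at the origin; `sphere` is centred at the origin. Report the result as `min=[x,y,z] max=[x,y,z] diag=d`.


A = translate([14.4, -14.8, 0.7]) sphere(r=7.9) → bbox [6.5,-22.7,-7.2] .. [22.3,-6.9,8.6]
B = cube([2.8, 2.8, 5.7]) → bbox [0,0,0] .. [2.8,2.8,5.7]
lo = A.lo+B.lo = [6.5+0, -22.7+0, -7.2+0] = [6.500,-22.700,-7.200]
hi = A.hi+B.hi = [22.3+2.8, -6.9+2.8, 8.6+5.7] = [25.100,-4.100,14.300]
diag = √(18.6²+18.6²+21.5²) = √1154.17 = 33.973

min=[6.500,-22.700,-7.200] max=[25.100,-4.100,14.300] diag=33.973


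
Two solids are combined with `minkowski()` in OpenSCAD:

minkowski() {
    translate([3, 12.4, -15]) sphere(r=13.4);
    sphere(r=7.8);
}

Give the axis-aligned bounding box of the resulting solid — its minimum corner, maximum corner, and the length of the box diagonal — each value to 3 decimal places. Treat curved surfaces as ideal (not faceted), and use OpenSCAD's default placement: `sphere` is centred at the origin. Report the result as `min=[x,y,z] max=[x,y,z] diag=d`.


min=[-18.200,-8.800,-36.200] max=[24.200,33.600,6.200] diag=73.439

A = translate([3, 12.4, -15]) sphere(r=13.4) → bbox [-10.4,-1,-28.4] .. [16.4,25.8,-1.6]
B = sphere(r=7.8) → bbox [-7.8,-7.8,-7.8] .. [7.8,7.8,7.8]
lo = A.lo+B.lo = [-10.4-7.8, -1-7.8, -28.4-7.8] = [-18.200,-8.800,-36.200]
hi = A.hi+B.hi = [16.4+7.8, 25.8+7.8, -1.6+7.8] = [24.200,33.600,6.200]
diag = √(42.4²+42.4²+42.4²) = √5393.28 = 73.439


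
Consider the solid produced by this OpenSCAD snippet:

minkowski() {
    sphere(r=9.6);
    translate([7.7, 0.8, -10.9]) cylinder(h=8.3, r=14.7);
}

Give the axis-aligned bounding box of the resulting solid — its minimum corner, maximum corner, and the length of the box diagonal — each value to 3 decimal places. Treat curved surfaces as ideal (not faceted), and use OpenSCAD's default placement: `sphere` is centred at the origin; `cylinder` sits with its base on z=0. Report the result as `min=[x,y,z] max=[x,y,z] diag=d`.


min=[-16.600,-23.500,-20.500] max=[32.000,25.100,7.000] diag=74.028

A = translate([7.7, 0.8, -10.9]) cylinder(h=8.3, r=14.7) → bbox [-7,-13.9,-10.9] .. [22.4,15.5,-2.6]
B = sphere(r=9.6) → bbox [-9.6,-9.6,-9.6] .. [9.6,9.6,9.6]
lo = A.lo+B.lo = [-7-9.6, -13.9-9.6, -10.9-9.6] = [-16.600,-23.500,-20.500]
hi = A.hi+B.hi = [22.4+9.6, 15.5+9.6, -2.6+9.6] = [32.000,25.100,7.000]
diag = √(48.6²+48.6²+27.5²) = √5480.17 = 74.028


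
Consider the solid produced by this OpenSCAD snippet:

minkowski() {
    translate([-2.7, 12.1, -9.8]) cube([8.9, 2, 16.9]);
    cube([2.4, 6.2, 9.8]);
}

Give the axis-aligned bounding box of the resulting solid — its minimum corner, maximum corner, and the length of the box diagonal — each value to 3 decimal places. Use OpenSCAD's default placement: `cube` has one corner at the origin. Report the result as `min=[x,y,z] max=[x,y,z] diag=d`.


min=[-2.700,12.100,-9.800] max=[8.600,20.300,16.900] diag=30.130

A = translate([-2.7, 12.1, -9.8]) cube([8.9, 2, 16.9]) → bbox [-2.7,12.1,-9.8] .. [6.2,14.1,7.1]
B = cube([2.4, 6.2, 9.8]) → bbox [0,0,0] .. [2.4,6.2,9.8]
lo = A.lo+B.lo = [-2.7+0, 12.1+0, -9.8+0] = [-2.700,12.100,-9.800]
hi = A.hi+B.hi = [6.2+2.4, 14.1+6.2, 7.1+9.8] = [8.600,20.300,16.900]
diag = √(11.3²+8.2²+26.7²) = √907.82 = 30.130


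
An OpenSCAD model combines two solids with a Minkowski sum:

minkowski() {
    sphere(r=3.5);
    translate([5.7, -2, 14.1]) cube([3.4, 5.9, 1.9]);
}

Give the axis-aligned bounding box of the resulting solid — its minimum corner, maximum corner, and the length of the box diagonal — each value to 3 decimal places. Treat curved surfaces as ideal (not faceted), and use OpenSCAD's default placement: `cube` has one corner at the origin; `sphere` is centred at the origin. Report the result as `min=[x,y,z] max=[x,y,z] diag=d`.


min=[2.200,-5.500,10.600] max=[12.600,7.400,19.500] diag=18.809

A = translate([5.7, -2, 14.1]) cube([3.4, 5.9, 1.9]) → bbox [5.7,-2,14.1] .. [9.1,3.9,16]
B = sphere(r=3.5) → bbox [-3.5,-3.5,-3.5] .. [3.5,3.5,3.5]
lo = A.lo+B.lo = [5.7-3.5, -2-3.5, 14.1-3.5] = [2.200,-5.500,10.600]
hi = A.hi+B.hi = [9.1+3.5, 3.9+3.5, 16+3.5] = [12.600,7.400,19.500]
diag = √(10.4²+12.9²+8.9²) = √353.78 = 18.809


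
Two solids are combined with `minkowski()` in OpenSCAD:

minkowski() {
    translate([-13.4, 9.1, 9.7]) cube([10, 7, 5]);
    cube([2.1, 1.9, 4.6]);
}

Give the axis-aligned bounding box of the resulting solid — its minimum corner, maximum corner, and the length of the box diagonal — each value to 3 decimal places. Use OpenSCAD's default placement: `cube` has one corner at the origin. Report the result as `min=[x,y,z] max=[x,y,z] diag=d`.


A = translate([-13.4, 9.1, 9.7]) cube([10, 7, 5]) → bbox [-13.4,9.1,9.7] .. [-3.4,16.1,14.7]
B = cube([2.1, 1.9, 4.6]) → bbox [0,0,0] .. [2.1,1.9,4.6]
lo = A.lo+B.lo = [-13.4+0, 9.1+0, 9.7+0] = [-13.400,9.100,9.700]
hi = A.hi+B.hi = [-3.4+2.1, 16.1+1.9, 14.7+4.6] = [-1.300,18.000,19.300]
diag = √(12.1²+8.9²+9.6²) = √317.78 = 17.826

min=[-13.400,9.100,9.700] max=[-1.300,18.000,19.300] diag=17.826


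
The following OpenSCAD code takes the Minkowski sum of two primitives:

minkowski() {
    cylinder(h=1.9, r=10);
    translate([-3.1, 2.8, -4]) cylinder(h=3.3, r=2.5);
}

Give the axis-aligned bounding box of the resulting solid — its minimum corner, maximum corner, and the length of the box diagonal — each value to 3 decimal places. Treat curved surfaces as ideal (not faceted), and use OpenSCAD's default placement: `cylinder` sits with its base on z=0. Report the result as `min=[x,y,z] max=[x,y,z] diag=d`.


A = translate([-3.1, 2.8, -4]) cylinder(h=3.3, r=2.5) → bbox [-5.6,0.3,-4] .. [-0.6,5.3,-0.7]
B = cylinder(h=1.9, r=10) → bbox [-10,-10,0] .. [10,10,1.9]
lo = A.lo+B.lo = [-5.6-10, 0.3-10, -4+0] = [-15.600,-9.700,-4.000]
hi = A.hi+B.hi = [-0.6+10, 5.3+10, -0.7+1.9] = [9.400,15.300,1.200]
diag = √(25²+25²+5.2²) = √1277.04 = 35.736

min=[-15.600,-9.700,-4.000] max=[9.400,15.300,1.200] diag=35.736


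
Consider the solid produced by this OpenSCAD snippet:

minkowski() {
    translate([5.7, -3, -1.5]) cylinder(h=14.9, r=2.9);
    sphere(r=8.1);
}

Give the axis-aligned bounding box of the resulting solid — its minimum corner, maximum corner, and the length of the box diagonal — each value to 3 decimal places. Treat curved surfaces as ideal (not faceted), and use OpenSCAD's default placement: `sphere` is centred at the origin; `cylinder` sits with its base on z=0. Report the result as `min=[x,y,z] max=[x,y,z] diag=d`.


min=[-5.300,-14.000,-9.600] max=[16.700,8.000,21.500] diag=43.991

A = translate([5.7, -3, -1.5]) cylinder(h=14.9, r=2.9) → bbox [2.8,-5.9,-1.5] .. [8.6,-0.1,13.4]
B = sphere(r=8.1) → bbox [-8.1,-8.1,-8.1] .. [8.1,8.1,8.1]
lo = A.lo+B.lo = [2.8-8.1, -5.9-8.1, -1.5-8.1] = [-5.300,-14.000,-9.600]
hi = A.hi+B.hi = [8.6+8.1, -0.1+8.1, 13.4+8.1] = [16.700,8.000,21.500]
diag = √(22²+22²+31.1²) = √1935.21 = 43.991


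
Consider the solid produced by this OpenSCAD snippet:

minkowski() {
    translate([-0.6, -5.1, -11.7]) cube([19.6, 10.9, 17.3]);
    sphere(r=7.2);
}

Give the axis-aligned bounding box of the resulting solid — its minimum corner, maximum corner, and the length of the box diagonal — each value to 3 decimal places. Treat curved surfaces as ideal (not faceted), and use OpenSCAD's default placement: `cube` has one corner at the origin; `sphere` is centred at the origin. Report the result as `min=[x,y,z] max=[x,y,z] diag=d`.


min=[-7.800,-12.300,-18.900] max=[26.200,13.000,12.800] diag=52.924

A = translate([-0.6, -5.1, -11.7]) cube([19.6, 10.9, 17.3]) → bbox [-0.6,-5.1,-11.7] .. [19,5.8,5.6]
B = sphere(r=7.2) → bbox [-7.2,-7.2,-7.2] .. [7.2,7.2,7.2]
lo = A.lo+B.lo = [-0.6-7.2, -5.1-7.2, -11.7-7.2] = [-7.800,-12.300,-18.900]
hi = A.hi+B.hi = [19+7.2, 5.8+7.2, 5.6+7.2] = [26.200,13.000,12.800]
diag = √(34²+25.3²+31.7²) = √2800.98 = 52.924


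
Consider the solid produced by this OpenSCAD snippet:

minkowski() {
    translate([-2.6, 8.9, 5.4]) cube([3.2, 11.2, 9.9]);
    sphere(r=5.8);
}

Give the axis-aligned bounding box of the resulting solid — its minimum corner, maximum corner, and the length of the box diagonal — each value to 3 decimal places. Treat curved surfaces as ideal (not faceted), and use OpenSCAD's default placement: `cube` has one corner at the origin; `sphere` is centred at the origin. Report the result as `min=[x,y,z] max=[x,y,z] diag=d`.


A = translate([-2.6, 8.9, 5.4]) cube([3.2, 11.2, 9.9]) → bbox [-2.6,8.9,5.4] .. [0.6,20.1,15.3]
B = sphere(r=5.8) → bbox [-5.8,-5.8,-5.8] .. [5.8,5.8,5.8]
lo = A.lo+B.lo = [-2.6-5.8, 8.9-5.8, 5.4-5.8] = [-8.400,3.100,-0.400]
hi = A.hi+B.hi = [0.6+5.8, 20.1+5.8, 15.3+5.8] = [6.400,25.900,21.100]
diag = √(14.8²+22.8²+21.5²) = √1201.13 = 34.657

min=[-8.400,3.100,-0.400] max=[6.400,25.900,21.100] diag=34.657
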